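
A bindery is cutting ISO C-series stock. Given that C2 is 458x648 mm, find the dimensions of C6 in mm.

C3: ⌊648/2⌋ × 458 = 324 × 458 mm
C4: ⌊458/2⌋ × 324 = 229 × 324 mm
C5: ⌊324/2⌋ × 229 = 162 × 229 mm
C6: ⌊229/2⌋ × 162 = 114 × 162 mm

114 × 162 mm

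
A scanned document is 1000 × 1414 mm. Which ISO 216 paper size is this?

B0 (1000 × 1414 mm)

Aspect ratio 1414/1000 ≈ 1.414 — close to the ISO √2 ≈ 1.414.
In the B-series (B0 = 1000 × 1414 mm): B0 = 1000 × 1414 mm.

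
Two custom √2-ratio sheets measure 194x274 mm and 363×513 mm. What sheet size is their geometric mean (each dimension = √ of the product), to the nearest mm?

Short side: √(194 · 363) = √70422 ≈ 265.4 → 265 mm
Long side: √(274 · 513) = √140562 ≈ 374.9 → 375 mm

265 × 375 mm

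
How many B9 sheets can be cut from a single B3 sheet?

64

Each ISO step halves the sheet: 1 × B3 → 2 × B4 → 4 × B5 → 8 × B6 → …
From B3 to B9 is 6 halving steps: 2^6 = 64.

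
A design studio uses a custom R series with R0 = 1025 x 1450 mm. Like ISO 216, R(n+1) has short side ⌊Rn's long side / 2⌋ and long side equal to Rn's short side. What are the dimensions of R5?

181 × 256 mm

R1: ⌊1450/2⌋ × 1025 = 725 × 1025 mm
R2: ⌊1025/2⌋ × 725 = 512 × 725 mm
R3: ⌊725/2⌋ × 512 = 362 × 512 mm
R4: ⌊512/2⌋ × 362 = 256 × 362 mm
R5: ⌊362/2⌋ × 256 = 181 × 256 mm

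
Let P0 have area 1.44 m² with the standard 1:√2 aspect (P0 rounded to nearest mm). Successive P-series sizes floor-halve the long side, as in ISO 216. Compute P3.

Let P0's short side be w mm. w · w√2 = 1.44 m² = 1,440,000 mm², so w ≈ 1009.1 mm and w√2 ≈ 1427.0 mm → P0 = 1009 × 1427 mm.
P1: ⌊1427/2⌋ × 1009 = 713 × 1009 mm
P2: ⌊1009/2⌋ × 713 = 504 × 713 mm
P3: ⌊713/2⌋ × 504 = 356 × 504 mm

356 × 504 mm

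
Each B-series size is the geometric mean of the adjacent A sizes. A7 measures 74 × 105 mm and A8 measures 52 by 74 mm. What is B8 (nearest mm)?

Short side: √(74 · 52) = √3848 ≈ 62.0 → 62 mm
Long side: √(105 · 74) = √7770 ≈ 88.1 → 88 mm

62 × 88 mm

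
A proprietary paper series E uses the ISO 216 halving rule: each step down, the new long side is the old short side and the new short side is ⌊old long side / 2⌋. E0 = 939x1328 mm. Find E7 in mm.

E1 = 664 × 939 mm (from E0 by 1 halving).
E2: ⌊939/2⌋ × 664 = 469 × 664 mm
E3: ⌊664/2⌋ × 469 = 332 × 469 mm
E4: ⌊469/2⌋ × 332 = 234 × 332 mm
E5: ⌊332/2⌋ × 234 = 166 × 234 mm
E6: ⌊234/2⌋ × 166 = 117 × 166 mm
E7: ⌊166/2⌋ × 117 = 83 × 117 mm

83 × 117 mm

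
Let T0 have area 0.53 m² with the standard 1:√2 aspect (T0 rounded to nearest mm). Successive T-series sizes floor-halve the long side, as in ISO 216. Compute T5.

108 × 153 mm

Let T0's short side be w mm. w · w√2 = 0.53 m² = 530,000 mm², so w ≈ 612.2 mm and w√2 ≈ 865.8 mm → T0 = 612 × 866 mm.
T1: ⌊866/2⌋ × 612 = 433 × 612 mm
T2: ⌊612/2⌋ × 433 = 306 × 433 mm
T3: ⌊433/2⌋ × 306 = 216 × 306 mm
T4: ⌊306/2⌋ × 216 = 153 × 216 mm
T5: ⌊216/2⌋ × 153 = 108 × 153 mm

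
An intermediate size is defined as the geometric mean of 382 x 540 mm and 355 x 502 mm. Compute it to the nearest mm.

368 × 521 mm

Short side: √(382 · 355) = √135610 ≈ 368.3 → 368 mm
Long side: √(540 · 502) = √271080 ≈ 520.7 → 521 mm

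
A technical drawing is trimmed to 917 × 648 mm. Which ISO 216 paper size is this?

C1 (648 × 917 mm)

Aspect ratio 917/648 ≈ 1.415 — close to the ISO √2 ≈ 1.414.
In the C-series (envelope sizes, between A and B): C1 = 648 × 917 mm.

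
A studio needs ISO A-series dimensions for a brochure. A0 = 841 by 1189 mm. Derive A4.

A1: ⌊1189/2⌋ × 841 = 594 × 841 mm
A2: ⌊841/2⌋ × 594 = 420 × 594 mm
A3: ⌊594/2⌋ × 420 = 297 × 420 mm
A4: ⌊420/2⌋ × 297 = 210 × 297 mm

210 × 297 mm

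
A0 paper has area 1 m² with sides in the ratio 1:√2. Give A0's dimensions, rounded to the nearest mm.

Let the short side be w mm. Then the long side is w√2 and w · w√2 = 10⁶ mm².
w² = 10⁶/√2, so w = 1000 / 2^(1/4) ≈ 840.9 mm; long side = 1000 · 2^(1/4) ≈ 1189.2 mm.

841 × 1189 mm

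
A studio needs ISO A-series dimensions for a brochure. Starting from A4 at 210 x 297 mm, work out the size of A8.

52 × 74 mm

A5: ⌊297/2⌋ × 210 = 148 × 210 mm
A6: ⌊210/2⌋ × 148 = 105 × 148 mm
A7: ⌊148/2⌋ × 105 = 74 × 105 mm
A8: ⌊105/2⌋ × 74 = 52 × 74 mm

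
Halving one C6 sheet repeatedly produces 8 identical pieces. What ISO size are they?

C9

8 = 2^3, so 3 halving steps.
C6 → C7 → … → C9 after 3 steps.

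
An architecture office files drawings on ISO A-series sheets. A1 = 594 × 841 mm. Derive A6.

A2: ⌊841/2⌋ × 594 = 420 × 594 mm
A3: ⌊594/2⌋ × 420 = 297 × 420 mm
A4: ⌊420/2⌋ × 297 = 210 × 297 mm
A5: ⌊297/2⌋ × 210 = 148 × 210 mm
A6: ⌊210/2⌋ × 148 = 105 × 148 mm

105 × 148 mm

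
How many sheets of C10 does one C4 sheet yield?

C4 = 229 × 324 mm; C10 = 28 × 40 mm.
Each halving step doubles the count; 6 steps from C4 to C10.
2^6 = 64.

64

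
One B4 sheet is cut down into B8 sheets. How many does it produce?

16

B4 = 250 × 353 mm; B8 = 62 × 88 mm.
Each halving step doubles the count; 4 steps from B4 to B8.
2^4 = 16.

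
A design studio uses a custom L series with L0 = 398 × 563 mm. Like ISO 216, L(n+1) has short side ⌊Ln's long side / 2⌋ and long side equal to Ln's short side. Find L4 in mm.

L1: ⌊563/2⌋ × 398 = 281 × 398 mm
L2: ⌊398/2⌋ × 281 = 199 × 281 mm
L3: ⌊281/2⌋ × 199 = 140 × 199 mm
L4: ⌊199/2⌋ × 140 = 99 × 140 mm

99 × 140 mm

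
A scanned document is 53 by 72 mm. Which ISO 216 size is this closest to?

Aspect ratio 72/53 ≈ 1.358 (ISO target is √2 ≈ 1.414).
In the A-series (A0 area = 1 m²): A8 = 52 × 74 mm.
Off by 3 mm total — nearest standard size.

A8 (52 × 74 mm)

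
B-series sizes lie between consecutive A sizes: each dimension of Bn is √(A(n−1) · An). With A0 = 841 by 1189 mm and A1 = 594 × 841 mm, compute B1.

Short side: √(841 · 594) = √499554 ≈ 706.8 → 707 mm
Long side: √(1189 · 841) = √999949 ≈ 1000.0 → 1000 mm

707 × 1000 mm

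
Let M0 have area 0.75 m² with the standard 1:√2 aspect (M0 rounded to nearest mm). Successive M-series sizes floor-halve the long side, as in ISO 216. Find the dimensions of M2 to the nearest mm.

Let M0's short side be w mm. w · w√2 = 0.75 m² = 750,000 mm², so w ≈ 728.2 mm and w√2 ≈ 1029.9 mm → M0 = 728 × 1030 mm.
M1: ⌊1030/2⌋ × 728 = 515 × 728 mm
M2: ⌊728/2⌋ × 515 = 364 × 515 mm

364 × 515 mm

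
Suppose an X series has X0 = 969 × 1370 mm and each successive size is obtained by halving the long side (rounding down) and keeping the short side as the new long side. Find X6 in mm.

121 × 171 mm

X1 = 685 × 969 mm (from X0 by 1 halving).
X2: ⌊969/2⌋ × 685 = 484 × 685 mm
X3: ⌊685/2⌋ × 484 = 342 × 484 mm
X4: ⌊484/2⌋ × 342 = 242 × 342 mm
X5: ⌊342/2⌋ × 242 = 171 × 242 mm
X6: ⌊242/2⌋ × 171 = 121 × 171 mm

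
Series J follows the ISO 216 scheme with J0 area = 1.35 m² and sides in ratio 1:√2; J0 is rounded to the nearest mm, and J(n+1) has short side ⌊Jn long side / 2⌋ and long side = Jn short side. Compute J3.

Let J0's short side be w mm. w · w√2 = 1.35 m² = 1,350,000 mm², so w ≈ 977.0 mm and w√2 ≈ 1381.7 mm → J0 = 977 × 1382 mm.
J1: ⌊1382/2⌋ × 977 = 691 × 977 mm
J2: ⌊977/2⌋ × 691 = 488 × 691 mm
J3: ⌊691/2⌋ × 488 = 345 × 488 mm

345 × 488 mm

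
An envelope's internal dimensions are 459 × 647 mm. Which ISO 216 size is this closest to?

Aspect ratio 647/459 ≈ 1.410 — close to the ISO √2 ≈ 1.414.
In the C-series (envelope sizes, between A and B): C2 = 458 × 648 mm.
Off by 2 mm total — nearest standard size.

C2 (458 × 648 mm)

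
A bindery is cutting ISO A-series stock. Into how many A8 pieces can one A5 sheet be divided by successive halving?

8

A5 = 148 × 210 mm; A8 = 52 × 74 mm.
Each halving step doubles the count; 3 steps from A5 to A8.
2^3 = 8.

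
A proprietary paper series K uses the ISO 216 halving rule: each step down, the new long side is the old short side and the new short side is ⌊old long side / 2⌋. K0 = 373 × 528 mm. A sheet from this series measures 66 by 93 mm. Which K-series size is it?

K0: 373 × 528 mm
K1: 264 × 373 mm
K2: 186 × 264 mm
K3: 132 × 186 mm
K4: 93 × 132 mm
K5: 66 × 93 mm
K6: 46 × 66 mm
→ matches K5.

K5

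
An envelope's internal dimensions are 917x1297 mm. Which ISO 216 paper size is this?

Aspect ratio 1297/917 ≈ 1.414 — close to the ISO √2 ≈ 1.414.
In the C-series (envelope sizes, between A and B): C0 = 917 × 1297 mm.

C0 (917 × 1297 mm)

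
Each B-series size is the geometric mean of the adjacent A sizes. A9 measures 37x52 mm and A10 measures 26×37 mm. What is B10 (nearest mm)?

31 × 44 mm

Short side: √(37 · 26) = √962 ≈ 31.0 → 31 mm
Long side: √(52 · 37) = √1924 ≈ 43.9 → 44 mm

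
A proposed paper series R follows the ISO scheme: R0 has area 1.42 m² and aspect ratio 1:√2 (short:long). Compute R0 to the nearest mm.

Let the short side be w mm. Then w · w√2 = 1.42 m² = 1,420,000 mm².
w² = 1,420,000/√2, so w ≈ 1002.0 mm; long side = w√2 ≈ 1417.1 mm.

1002 × 1417 mm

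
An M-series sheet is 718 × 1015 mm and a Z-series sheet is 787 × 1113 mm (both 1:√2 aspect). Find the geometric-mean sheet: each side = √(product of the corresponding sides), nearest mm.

752 × 1063 mm

Short side: √(718 · 787) = √565066 ≈ 751.7 → 752 mm
Long side: √(1015 · 1113) = √1129695 ≈ 1062.9 → 1063 mm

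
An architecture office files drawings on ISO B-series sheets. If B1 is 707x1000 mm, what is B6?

125 × 176 mm

B2: ⌊1000/2⌋ × 707 = 500 × 707 mm
B3: ⌊707/2⌋ × 500 = 353 × 500 mm
B4: ⌊500/2⌋ × 353 = 250 × 353 mm
B5: ⌊353/2⌋ × 250 = 176 × 250 mm
B6: ⌊250/2⌋ × 176 = 125 × 176 mm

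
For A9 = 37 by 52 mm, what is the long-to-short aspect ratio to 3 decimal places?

1.405

52 / 37 = 1.405
ISO 216 targets √2 ≈ 1.414; the -0.009 deviation is from mm rounding.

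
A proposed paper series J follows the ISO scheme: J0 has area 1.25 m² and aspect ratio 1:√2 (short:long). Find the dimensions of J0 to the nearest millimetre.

940 × 1330 mm

Let the short side be w mm. Then w · w√2 = 1.25 m² = 1,250,000 mm².
w² = 1,250,000/√2, so w ≈ 940.2 mm; long side = w√2 ≈ 1329.6 mm.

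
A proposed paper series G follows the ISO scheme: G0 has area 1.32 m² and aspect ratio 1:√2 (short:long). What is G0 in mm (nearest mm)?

966 × 1366 mm

Let the short side be w mm. Then w · w√2 = 1.32 m² = 1,320,000 mm².
w² = 1,320,000/√2, so w ≈ 966.1 mm; long side = w√2 ≈ 1366.3 mm.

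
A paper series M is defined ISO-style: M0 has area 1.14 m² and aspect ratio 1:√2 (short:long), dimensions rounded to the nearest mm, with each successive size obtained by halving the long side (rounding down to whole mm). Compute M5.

Let M0's short side be w mm. w · w√2 = 1.14 m² = 1,140,000 mm², so w ≈ 897.8 mm and w√2 ≈ 1269.7 mm → M0 = 898 × 1270 mm.
M1: ⌊1270/2⌋ × 898 = 635 × 898 mm
M2: ⌊898/2⌋ × 635 = 449 × 635 mm
M3: ⌊635/2⌋ × 449 = 317 × 449 mm
M4: ⌊449/2⌋ × 317 = 224 × 317 mm
M5: ⌊317/2⌋ × 224 = 158 × 224 mm

158 × 224 mm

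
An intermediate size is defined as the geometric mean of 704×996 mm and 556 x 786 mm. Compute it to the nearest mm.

Short side: √(704 · 556) = √391424 ≈ 625.6 → 626 mm
Long side: √(996 · 786) = √782856 ≈ 884.8 → 885 mm

626 × 885 mm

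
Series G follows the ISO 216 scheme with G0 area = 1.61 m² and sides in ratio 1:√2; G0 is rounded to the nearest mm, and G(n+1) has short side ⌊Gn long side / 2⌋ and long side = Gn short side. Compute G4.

266 × 377 mm

Let G0's short side be w mm. w · w√2 = 1.61 m² = 1,610,000 mm², so w ≈ 1067.0 mm and w√2 ≈ 1508.9 mm → G0 = 1067 × 1509 mm.
G1: ⌊1509/2⌋ × 1067 = 754 × 1067 mm
G2: ⌊1067/2⌋ × 754 = 533 × 754 mm
G3: ⌊754/2⌋ × 533 = 377 × 533 mm
G4: ⌊533/2⌋ × 377 = 266 × 377 mm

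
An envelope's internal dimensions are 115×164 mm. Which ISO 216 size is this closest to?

Aspect ratio 164/115 ≈ 1.426 — close to the ISO √2 ≈ 1.414.
In the C-series (envelope sizes, between A and B): C6 = 114 × 162 mm.
Off by 3 mm total — nearest standard size.

C6 (114 × 162 mm)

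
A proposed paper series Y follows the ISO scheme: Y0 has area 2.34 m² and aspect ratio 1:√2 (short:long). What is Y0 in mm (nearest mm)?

Let the short side be w mm. Then w · w√2 = 2.34 m² = 2,340,000 mm².
w² = 2,340,000/√2, so w ≈ 1286.3 mm; long side = w√2 ≈ 1819.1 mm.

1286 × 1819 mm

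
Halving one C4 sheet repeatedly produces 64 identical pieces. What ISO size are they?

C10

64 = 2^6, so 6 halving steps.
C4 → C5 → … → C10 after 6 steps.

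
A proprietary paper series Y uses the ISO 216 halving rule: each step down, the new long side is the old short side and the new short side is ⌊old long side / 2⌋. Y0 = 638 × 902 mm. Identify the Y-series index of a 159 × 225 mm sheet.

Y4

Y0: 638 × 902 mm
Y1: 451 × 638 mm
Y2: 319 × 451 mm
Y3: 225 × 319 mm
Y4: 159 × 225 mm
Y5: 112 × 159 mm
→ matches Y4.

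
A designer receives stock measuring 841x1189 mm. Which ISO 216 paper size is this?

A0 (841 × 1189 mm)

Aspect ratio 1189/841 ≈ 1.414 — close to the ISO √2 ≈ 1.414.
In the A-series (A0 area = 1 m²): A0 = 841 × 1189 mm.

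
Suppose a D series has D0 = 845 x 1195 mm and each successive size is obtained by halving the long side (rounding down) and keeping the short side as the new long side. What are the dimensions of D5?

149 × 211 mm

D1: ⌊1195/2⌋ × 845 = 597 × 845 mm
D2: ⌊845/2⌋ × 597 = 422 × 597 mm
D3: ⌊597/2⌋ × 422 = 298 × 422 mm
D4: ⌊422/2⌋ × 298 = 211 × 298 mm
D5: ⌊298/2⌋ × 211 = 149 × 211 mm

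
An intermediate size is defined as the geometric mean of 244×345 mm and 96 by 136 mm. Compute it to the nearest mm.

153 × 217 mm

Short side: √(244 · 96) = √23424 ≈ 153.0 → 153 mm
Long side: √(345 · 136) = √46920 ≈ 216.6 → 217 mm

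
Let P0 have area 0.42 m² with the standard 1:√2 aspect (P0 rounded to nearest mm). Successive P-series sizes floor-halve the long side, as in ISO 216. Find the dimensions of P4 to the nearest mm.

Let P0's short side be w mm. w · w√2 = 0.42 m² = 420,000 mm², so w ≈ 545.0 mm and w√2 ≈ 770.7 mm → P0 = 545 × 771 mm.
P1: ⌊771/2⌋ × 545 = 385 × 545 mm
P2: ⌊545/2⌋ × 385 = 272 × 385 mm
P3: ⌊385/2⌋ × 272 = 192 × 272 mm
P4: ⌊272/2⌋ × 192 = 136 × 192 mm

136 × 192 mm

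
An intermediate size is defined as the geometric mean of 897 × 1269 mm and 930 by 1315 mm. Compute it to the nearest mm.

913 × 1292 mm

Short side: √(897 · 930) = √834210 ≈ 913.4 → 913 mm
Long side: √(1269 · 1315) = √1668735 ≈ 1291.8 → 1292 mm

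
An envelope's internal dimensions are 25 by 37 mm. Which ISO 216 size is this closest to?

A10 (26 × 37 mm)

Aspect ratio 37/25 ≈ 1.480 (ISO target is √2 ≈ 1.414).
In the A-series (A0 area = 1 m²): A10 = 26 × 37 mm.
Off by 1 mm total — nearest standard size.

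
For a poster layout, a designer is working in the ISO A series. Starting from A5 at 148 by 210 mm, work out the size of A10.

A6: ⌊210/2⌋ × 148 = 105 × 148 mm
A7: ⌊148/2⌋ × 105 = 74 × 105 mm
A8: ⌊105/2⌋ × 74 = 52 × 74 mm
A9: ⌊74/2⌋ × 52 = 37 × 52 mm
A10: ⌊52/2⌋ × 37 = 26 × 37 mm

26 × 37 mm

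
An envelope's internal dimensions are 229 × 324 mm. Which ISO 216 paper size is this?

Aspect ratio 324/229 ≈ 1.415 — close to the ISO √2 ≈ 1.414.
In the C-series (envelope sizes, between A and B): C4 = 229 × 324 mm.

C4 (229 × 324 mm)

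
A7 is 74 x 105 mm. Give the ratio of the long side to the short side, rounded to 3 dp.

1.419

105 / 74 = 1.419
ISO 216 targets √2 ≈ 1.414; the +0.005 deviation is from mm rounding.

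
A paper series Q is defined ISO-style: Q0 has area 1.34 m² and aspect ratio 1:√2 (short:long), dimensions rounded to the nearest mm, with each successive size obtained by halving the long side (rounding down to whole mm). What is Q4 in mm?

Let Q0's short side be w mm. w · w√2 = 1.34 m² = 1,340,000 mm², so w ≈ 973.4 mm and w√2 ≈ 1376.6 mm → Q0 = 973 × 1377 mm.
Q1: ⌊1377/2⌋ × 973 = 688 × 973 mm
Q2: ⌊973/2⌋ × 688 = 486 × 688 mm
Q3: ⌊688/2⌋ × 486 = 344 × 486 mm
Q4: ⌊486/2⌋ × 344 = 243 × 344 mm

243 × 344 mm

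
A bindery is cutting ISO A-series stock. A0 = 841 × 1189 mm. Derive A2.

A1: ⌊1189/2⌋ × 841 = 594 × 841 mm
A2: ⌊841/2⌋ × 594 = 420 × 594 mm

420 × 594 mm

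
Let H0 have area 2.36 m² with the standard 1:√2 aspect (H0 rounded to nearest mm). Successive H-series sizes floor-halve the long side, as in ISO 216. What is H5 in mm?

Let H0's short side be w mm. w · w√2 = 2.36 m² = 2,360,000 mm², so w ≈ 1291.8 mm and w√2 ≈ 1826.9 mm → H0 = 1292 × 1827 mm.
H1: ⌊1827/2⌋ × 1292 = 913 × 1292 mm
H2: ⌊1292/2⌋ × 913 = 646 × 913 mm
H3: ⌊913/2⌋ × 646 = 456 × 646 mm
H4: ⌊646/2⌋ × 456 = 323 × 456 mm
H5: ⌊456/2⌋ × 323 = 228 × 323 mm

228 × 323 mm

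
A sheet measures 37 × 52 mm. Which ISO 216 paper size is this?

Aspect ratio 52/37 ≈ 1.405 — close to the ISO √2 ≈ 1.414.
In the A-series (A0 area = 1 m²): A9 = 37 × 52 mm.

A9 (37 × 52 mm)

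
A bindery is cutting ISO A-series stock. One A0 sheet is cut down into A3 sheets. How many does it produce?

Each ISO step halves the sheet: 1 × A0 → 2 × A1 → 4 × A2 → 8 × A3
From A0 to A3 is 3 halving steps: 2^3 = 8.

8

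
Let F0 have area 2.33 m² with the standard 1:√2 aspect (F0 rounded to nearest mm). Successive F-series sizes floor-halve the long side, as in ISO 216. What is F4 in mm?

321 × 453 mm

Let F0's short side be w mm. w · w√2 = 2.33 m² = 2,330,000 mm², so w ≈ 1283.6 mm and w√2 ≈ 1815.2 mm → F0 = 1284 × 1815 mm.
F1: ⌊1815/2⌋ × 1284 = 907 × 1284 mm
F2: ⌊1284/2⌋ × 907 = 642 × 907 mm
F3: ⌊907/2⌋ × 642 = 453 × 642 mm
F4: ⌊642/2⌋ × 453 = 321 × 453 mm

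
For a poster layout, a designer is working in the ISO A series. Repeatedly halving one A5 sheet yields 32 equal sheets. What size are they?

A10

32 = 2^5, so 5 halving steps.
A5 → A6 → … → A10 after 5 steps.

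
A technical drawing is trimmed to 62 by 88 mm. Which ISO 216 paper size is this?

Aspect ratio 88/62 ≈ 1.419 — close to the ISO √2 ≈ 1.414.
In the B-series (B0 = 1000 × 1414 mm): B8 = 62 × 88 mm.

B8 (62 × 88 mm)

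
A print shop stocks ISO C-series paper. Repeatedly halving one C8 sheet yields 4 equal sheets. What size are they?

C10

4 = 2^2, so 2 halving steps.
C8 → C9 → … → C10 after 2 steps.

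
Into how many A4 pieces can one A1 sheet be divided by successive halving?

A1 = 594 × 841 mm; A4 = 210 × 297 mm.
Each halving step doubles the count; 3 steps from A1 to A4.
2^3 = 8.

8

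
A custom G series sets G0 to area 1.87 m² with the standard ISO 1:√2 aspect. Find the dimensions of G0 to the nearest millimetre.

1150 × 1626 mm

Let the short side be w mm. Then w · w√2 = 1.87 m² = 1,870,000 mm².
w² = 1,870,000/√2, so w ≈ 1149.9 mm; long side = w√2 ≈ 1626.2 mm.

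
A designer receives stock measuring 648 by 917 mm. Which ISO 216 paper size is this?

C1 (648 × 917 mm)

Aspect ratio 917/648 ≈ 1.415 — close to the ISO √2 ≈ 1.414.
In the C-series (envelope sizes, between A and B): C1 = 648 × 917 mm.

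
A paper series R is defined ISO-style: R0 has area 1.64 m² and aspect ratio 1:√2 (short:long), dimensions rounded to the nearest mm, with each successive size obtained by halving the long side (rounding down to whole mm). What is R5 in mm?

190 × 269 mm

Let R0's short side be w mm. w · w√2 = 1.64 m² = 1,640,000 mm², so w ≈ 1076.9 mm and w√2 ≈ 1522.9 mm → R0 = 1077 × 1523 mm.
R1: ⌊1523/2⌋ × 1077 = 761 × 1077 mm
R2: ⌊1077/2⌋ × 761 = 538 × 761 mm
R3: ⌊761/2⌋ × 538 = 380 × 538 mm
R4: ⌊538/2⌋ × 380 = 269 × 380 mm
R5: ⌊380/2⌋ × 269 = 190 × 269 mm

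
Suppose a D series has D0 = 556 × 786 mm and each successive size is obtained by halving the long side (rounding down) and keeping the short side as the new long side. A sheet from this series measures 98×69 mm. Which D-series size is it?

D6

D0: 556 × 786 mm
D1: 393 × 556 mm
D2: 278 × 393 mm
D3: 196 × 278 mm
D4: 139 × 196 mm
D5: 98 × 139 mm
D6: 69 × 98 mm
D7: 49 × 69 mm
→ matches D6.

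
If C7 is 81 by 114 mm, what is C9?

40 × 57 mm

C8: ⌊114/2⌋ × 81 = 57 × 81 mm
C9: ⌊81/2⌋ × 57 = 40 × 57 mm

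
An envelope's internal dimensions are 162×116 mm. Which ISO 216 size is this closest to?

Aspect ratio 162/116 ≈ 1.397 (ISO target is √2 ≈ 1.414).
In the C-series (envelope sizes, between A and B): C6 = 114 × 162 mm.
Off by 2 mm total — nearest standard size.

C6 (114 × 162 mm)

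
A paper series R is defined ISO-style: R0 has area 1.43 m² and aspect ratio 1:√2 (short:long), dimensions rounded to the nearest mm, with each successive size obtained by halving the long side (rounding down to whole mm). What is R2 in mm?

Let R0's short side be w mm. w · w√2 = 1.43 m² = 1,430,000 mm², so w ≈ 1005.6 mm and w√2 ≈ 1422.1 mm → R0 = 1006 × 1422 mm.
R1: ⌊1422/2⌋ × 1006 = 711 × 1006 mm
R2: ⌊1006/2⌋ × 711 = 503 × 711 mm

503 × 711 mm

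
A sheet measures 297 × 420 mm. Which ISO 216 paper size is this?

A3 (297 × 420 mm)

Aspect ratio 420/297 ≈ 1.414 — close to the ISO √2 ≈ 1.414.
In the A-series (A0 area = 1 m²): A3 = 297 × 420 mm.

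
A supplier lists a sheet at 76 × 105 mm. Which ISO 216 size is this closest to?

Aspect ratio 105/76 ≈ 1.382 (ISO target is √2 ≈ 1.414).
In the A-series (A0 area = 1 m²): A7 = 74 × 105 mm.
Off by 2 mm total — nearest standard size.

A7 (74 × 105 mm)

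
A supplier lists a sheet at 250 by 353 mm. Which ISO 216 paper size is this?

B4 (250 × 353 mm)

Aspect ratio 353/250 ≈ 1.412 — close to the ISO √2 ≈ 1.414.
In the B-series (B0 = 1000 × 1414 mm): B4 = 250 × 353 mm.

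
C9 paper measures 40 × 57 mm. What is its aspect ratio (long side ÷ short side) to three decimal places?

57 / 40 = 1.425
ISO 216 targets √2 ≈ 1.414; the +0.011 deviation is from mm rounding.

1.425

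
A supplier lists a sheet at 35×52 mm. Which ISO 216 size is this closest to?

A9 (37 × 52 mm)

Aspect ratio 52/35 ≈ 1.486 (ISO target is √2 ≈ 1.414).
In the A-series (A0 area = 1 m²): A9 = 37 × 52 mm.
Off by 2 mm total — nearest standard size.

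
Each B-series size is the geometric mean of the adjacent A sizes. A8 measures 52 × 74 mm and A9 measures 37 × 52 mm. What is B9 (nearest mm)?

44 × 62 mm

Short side: √(52 · 37) = √1924 ≈ 43.9 → 44 mm
Long side: √(74 · 52) = √3848 ≈ 62.0 → 62 mm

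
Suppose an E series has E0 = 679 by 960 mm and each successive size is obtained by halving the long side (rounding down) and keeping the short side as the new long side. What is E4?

E1 = 480 × 679 mm (from E0 by 1 halving).
E2: ⌊679/2⌋ × 480 = 339 × 480 mm
E3: ⌊480/2⌋ × 339 = 240 × 339 mm
E4: ⌊339/2⌋ × 240 = 169 × 240 mm

169 × 240 mm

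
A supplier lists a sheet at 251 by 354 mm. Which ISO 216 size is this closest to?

Aspect ratio 354/251 ≈ 1.410 — close to the ISO √2 ≈ 1.414.
In the B-series (B0 = 1000 × 1414 mm): B4 = 250 × 353 mm.
Off by 2 mm total — nearest standard size.

B4 (250 × 353 mm)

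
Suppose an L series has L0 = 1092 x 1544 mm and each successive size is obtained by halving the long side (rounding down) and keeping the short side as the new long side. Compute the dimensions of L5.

L1: ⌊1544/2⌋ × 1092 = 772 × 1092 mm
L2: ⌊1092/2⌋ × 772 = 546 × 772 mm
L3: ⌊772/2⌋ × 546 = 386 × 546 mm
L4: ⌊546/2⌋ × 386 = 273 × 386 mm
L5: ⌊386/2⌋ × 273 = 193 × 273 mm

193 × 273 mm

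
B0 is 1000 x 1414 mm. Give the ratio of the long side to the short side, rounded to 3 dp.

1414 / 1000 = 1.414
Matches √2 ≈ 1.414 — the ISO 216 defining ratio.

1.414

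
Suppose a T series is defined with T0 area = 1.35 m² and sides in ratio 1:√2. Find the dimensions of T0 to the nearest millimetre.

Let the short side be w mm. Then w · w√2 = 1.35 m² = 1,350,000 mm².
w² = 1,350,000/√2, so w ≈ 977.0 mm; long side = w√2 ≈ 1381.7 mm.

977 × 1382 mm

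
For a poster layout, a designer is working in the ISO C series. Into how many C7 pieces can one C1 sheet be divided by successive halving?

C1 = 648 × 917 mm; C7 = 81 × 114 mm.
Each halving step doubles the count; 6 steps from C1 to C7.
2^6 = 64.

64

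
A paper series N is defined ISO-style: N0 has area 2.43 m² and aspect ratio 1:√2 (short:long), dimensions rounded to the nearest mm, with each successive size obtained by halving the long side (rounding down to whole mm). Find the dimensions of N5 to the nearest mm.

231 × 327 mm

Let N0's short side be w mm. w · w√2 = 2.43 m² = 2,430,000 mm², so w ≈ 1310.8 mm and w√2 ≈ 1853.8 mm → N0 = 1311 × 1854 mm.
N1: ⌊1854/2⌋ × 1311 = 927 × 1311 mm
N2: ⌊1311/2⌋ × 927 = 655 × 927 mm
N3: ⌊927/2⌋ × 655 = 463 × 655 mm
N4: ⌊655/2⌋ × 463 = 327 × 463 mm
N5: ⌊463/2⌋ × 327 = 231 × 327 mm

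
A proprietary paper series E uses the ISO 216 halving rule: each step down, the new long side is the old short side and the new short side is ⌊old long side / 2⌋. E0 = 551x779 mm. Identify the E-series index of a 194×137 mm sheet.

E0: 551 × 779 mm
E1: 389 × 551 mm
E2: 275 × 389 mm
E3: 194 × 275 mm
E4: 137 × 194 mm
E5: 97 × 137 mm
→ matches E4.

E4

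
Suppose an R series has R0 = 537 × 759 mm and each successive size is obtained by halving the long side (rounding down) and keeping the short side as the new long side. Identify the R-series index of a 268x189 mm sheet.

R0: 537 × 759 mm
R1: 379 × 537 mm
R2: 268 × 379 mm
R3: 189 × 268 mm
R4: 134 × 189 mm
→ matches R3.

R3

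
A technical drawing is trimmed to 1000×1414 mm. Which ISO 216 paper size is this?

B0 (1000 × 1414 mm)

Aspect ratio 1414/1000 ≈ 1.414 — close to the ISO √2 ≈ 1.414.
In the B-series (B0 = 1000 × 1414 mm): B0 = 1000 × 1414 mm.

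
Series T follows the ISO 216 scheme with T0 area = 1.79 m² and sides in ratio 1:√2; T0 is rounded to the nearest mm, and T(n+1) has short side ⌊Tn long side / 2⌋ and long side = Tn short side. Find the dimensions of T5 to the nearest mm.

198 × 281 mm

Let T0's short side be w mm. w · w√2 = 1.79 m² = 1,790,000 mm², so w ≈ 1125.0 mm and w√2 ≈ 1591.1 mm → T0 = 1125 × 1591 mm.
T1: ⌊1591/2⌋ × 1125 = 795 × 1125 mm
T2: ⌊1125/2⌋ × 795 = 562 × 795 mm
T3: ⌊795/2⌋ × 562 = 397 × 562 mm
T4: ⌊562/2⌋ × 397 = 281 × 397 mm
T5: ⌊397/2⌋ × 281 = 198 × 281 mm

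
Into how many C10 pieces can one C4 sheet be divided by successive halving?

Each ISO step halves the sheet: 1 × C4 → 2 × C5 → 4 × C6 → 8 × C7 → …
From C4 to C10 is 6 halving steps: 2^6 = 64.

64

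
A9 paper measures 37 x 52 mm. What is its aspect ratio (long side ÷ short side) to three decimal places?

52 / 37 = 1.405
ISO 216 targets √2 ≈ 1.414; the -0.009 deviation is from mm rounding.

1.405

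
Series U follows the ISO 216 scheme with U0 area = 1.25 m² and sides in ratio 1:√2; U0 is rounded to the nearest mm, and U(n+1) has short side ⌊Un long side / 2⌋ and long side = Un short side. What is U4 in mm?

Let U0's short side be w mm. w · w√2 = 1.25 m² = 1,250,000 mm², so w ≈ 940.2 mm and w√2 ≈ 1329.6 mm → U0 = 940 × 1330 mm.
U1: ⌊1330/2⌋ × 940 = 665 × 940 mm
U2: ⌊940/2⌋ × 665 = 470 × 665 mm
U3: ⌊665/2⌋ × 470 = 332 × 470 mm
U4: ⌊470/2⌋ × 332 = 235 × 332 mm

235 × 332 mm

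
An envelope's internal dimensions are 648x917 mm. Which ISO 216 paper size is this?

C1 (648 × 917 mm)

Aspect ratio 917/648 ≈ 1.415 — close to the ISO √2 ≈ 1.414.
In the C-series (envelope sizes, between A and B): C1 = 648 × 917 mm.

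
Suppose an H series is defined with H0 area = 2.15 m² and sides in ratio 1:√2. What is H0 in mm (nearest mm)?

1233 × 1744 mm

Let the short side be w mm. Then w · w√2 = 2.15 m² = 2,150,000 mm².
w² = 2,150,000/√2, so w ≈ 1233.0 mm; long side = w√2 ≈ 1743.7 mm.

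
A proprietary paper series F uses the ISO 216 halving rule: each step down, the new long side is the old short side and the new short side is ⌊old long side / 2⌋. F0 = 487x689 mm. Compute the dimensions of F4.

121 × 172 mm

F1: ⌊689/2⌋ × 487 = 344 × 487 mm
F2: ⌊487/2⌋ × 344 = 243 × 344 mm
F3: ⌊344/2⌋ × 243 = 172 × 243 mm
F4: ⌊243/2⌋ × 172 = 121 × 172 mm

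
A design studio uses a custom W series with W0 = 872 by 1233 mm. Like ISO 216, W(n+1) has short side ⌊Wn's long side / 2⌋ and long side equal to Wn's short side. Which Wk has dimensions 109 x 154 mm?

W0: 872 × 1233 mm
W1: 616 × 872 mm
W2: 436 × 616 mm
W3: 308 × 436 mm
W4: 218 × 308 mm
W5: 154 × 218 mm
W6: 109 × 154 mm
W7: 77 × 109 mm
→ matches W6.

W6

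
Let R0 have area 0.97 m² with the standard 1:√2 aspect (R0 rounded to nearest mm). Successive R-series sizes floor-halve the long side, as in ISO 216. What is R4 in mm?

207 × 292 mm

Let R0's short side be w mm. w · w√2 = 0.97 m² = 970,000 mm², so w ≈ 828.2 mm and w√2 ≈ 1171.2 mm → R0 = 828 × 1171 mm.
R1: ⌊1171/2⌋ × 828 = 585 × 828 mm
R2: ⌊828/2⌋ × 585 = 414 × 585 mm
R3: ⌊585/2⌋ × 414 = 292 × 414 mm
R4: ⌊414/2⌋ × 292 = 207 × 292 mm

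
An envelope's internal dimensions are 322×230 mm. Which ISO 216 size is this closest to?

C4 (229 × 324 mm)

Aspect ratio 322/230 ≈ 1.400 — close to the ISO √2 ≈ 1.414.
In the C-series (envelope sizes, between A and B): C4 = 229 × 324 mm.
Off by 3 mm total — nearest standard size.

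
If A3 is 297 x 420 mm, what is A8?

52 × 74 mm

A4: ⌊420/2⌋ × 297 = 210 × 297 mm
A5: ⌊297/2⌋ × 210 = 148 × 210 mm
A6: ⌊210/2⌋ × 148 = 105 × 148 mm
A7: ⌊148/2⌋ × 105 = 74 × 105 mm
A8: ⌊105/2⌋ × 74 = 52 × 74 mm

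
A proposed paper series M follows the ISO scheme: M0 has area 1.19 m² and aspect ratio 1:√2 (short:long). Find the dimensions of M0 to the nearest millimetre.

917 × 1297 mm

Let the short side be w mm. Then w · w√2 = 1.19 m² = 1,190,000 mm².
w² = 1,190,000/√2, so w ≈ 917.3 mm; long side = w√2 ≈ 1297.3 mm.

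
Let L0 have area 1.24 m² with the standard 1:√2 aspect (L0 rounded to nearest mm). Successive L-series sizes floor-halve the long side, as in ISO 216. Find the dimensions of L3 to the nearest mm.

331 × 468 mm

Let L0's short side be w mm. w · w√2 = 1.24 m² = 1,240,000 mm², so w ≈ 936.4 mm and w√2 ≈ 1324.2 mm → L0 = 936 × 1324 mm.
L1: ⌊1324/2⌋ × 936 = 662 × 936 mm
L2: ⌊936/2⌋ × 662 = 468 × 662 mm
L3: ⌊662/2⌋ × 468 = 331 × 468 mm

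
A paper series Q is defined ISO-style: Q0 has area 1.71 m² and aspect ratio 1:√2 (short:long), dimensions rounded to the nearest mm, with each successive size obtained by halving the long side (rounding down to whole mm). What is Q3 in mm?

388 × 550 mm

Let Q0's short side be w mm. w · w√2 = 1.71 m² = 1,710,000 mm², so w ≈ 1099.6 mm and w√2 ≈ 1555.1 mm → Q0 = 1100 × 1555 mm.
Q1: ⌊1555/2⌋ × 1100 = 777 × 1100 mm
Q2: ⌊1100/2⌋ × 777 = 550 × 777 mm
Q3: ⌊777/2⌋ × 550 = 388 × 550 mm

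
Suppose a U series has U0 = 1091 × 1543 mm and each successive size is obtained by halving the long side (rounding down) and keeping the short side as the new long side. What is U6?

136 × 192 mm

U1: ⌊1543/2⌋ × 1091 = 771 × 1091 mm
U2: ⌊1091/2⌋ × 771 = 545 × 771 mm
U3: ⌊771/2⌋ × 545 = 385 × 545 mm
U4: ⌊545/2⌋ × 385 = 272 × 385 mm
U5: ⌊385/2⌋ × 272 = 192 × 272 mm
U6: ⌊272/2⌋ × 192 = 136 × 192 mm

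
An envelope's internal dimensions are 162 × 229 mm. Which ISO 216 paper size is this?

C5 (162 × 229 mm)

Aspect ratio 229/162 ≈ 1.414 — close to the ISO √2 ≈ 1.414.
In the C-series (envelope sizes, between A and B): C5 = 162 × 229 mm.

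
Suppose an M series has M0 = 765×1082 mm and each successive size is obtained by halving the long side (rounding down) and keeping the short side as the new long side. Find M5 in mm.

M1: ⌊1082/2⌋ × 765 = 541 × 765 mm
M2: ⌊765/2⌋ × 541 = 382 × 541 mm
M3: ⌊541/2⌋ × 382 = 270 × 382 mm
M4: ⌊382/2⌋ × 270 = 191 × 270 mm
M5: ⌊270/2⌋ × 191 = 135 × 191 mm

135 × 191 mm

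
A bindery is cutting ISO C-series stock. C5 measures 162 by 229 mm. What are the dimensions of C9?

40 × 57 mm

C6: ⌊229/2⌋ × 162 = 114 × 162 mm
C7: ⌊162/2⌋ × 114 = 81 × 114 mm
C8: ⌊114/2⌋ × 81 = 57 × 81 mm
C9: ⌊81/2⌋ × 57 = 40 × 57 mm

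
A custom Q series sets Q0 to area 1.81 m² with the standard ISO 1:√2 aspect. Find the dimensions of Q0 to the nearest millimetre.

Let the short side be w mm. Then w · w√2 = 1.81 m² = 1,810,000 mm².
w² = 1,810,000/√2, so w ≈ 1131.3 mm; long side = w√2 ≈ 1599.9 mm.

1131 × 1600 mm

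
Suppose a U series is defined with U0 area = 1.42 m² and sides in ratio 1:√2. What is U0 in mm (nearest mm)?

1002 × 1417 mm

Let the short side be w mm. Then w · w√2 = 1.42 m² = 1,420,000 mm².
w² = 1,420,000/√2, so w ≈ 1002.0 mm; long side = w√2 ≈ 1417.1 mm.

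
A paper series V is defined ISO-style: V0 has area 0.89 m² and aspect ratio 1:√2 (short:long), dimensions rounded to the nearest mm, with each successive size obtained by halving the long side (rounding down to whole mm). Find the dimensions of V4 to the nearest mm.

Let V0's short side be w mm. w · w√2 = 0.89 m² = 890,000 mm², so w ≈ 793.3 mm and w√2 ≈ 1121.9 mm → V0 = 793 × 1122 mm.
V1: ⌊1122/2⌋ × 793 = 561 × 793 mm
V2: ⌊793/2⌋ × 561 = 396 × 561 mm
V3: ⌊561/2⌋ × 396 = 280 × 396 mm
V4: ⌊396/2⌋ × 280 = 198 × 280 mm

198 × 280 mm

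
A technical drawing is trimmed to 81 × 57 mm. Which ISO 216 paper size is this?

Aspect ratio 81/57 ≈ 1.421 — close to the ISO √2 ≈ 1.414.
In the C-series (envelope sizes, between A and B): C8 = 57 × 81 mm.

C8 (57 × 81 mm)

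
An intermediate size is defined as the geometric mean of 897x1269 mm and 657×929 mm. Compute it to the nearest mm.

Short side: √(897 · 657) = √589329 ≈ 767.7 → 768 mm
Long side: √(1269 · 929) = √1178901 ≈ 1085.8 → 1086 mm

768 × 1086 mm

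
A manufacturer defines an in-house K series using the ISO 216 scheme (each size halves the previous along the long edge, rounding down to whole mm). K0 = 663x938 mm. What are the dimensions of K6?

82 × 117 mm

K1 = 469 × 663 mm (from K0 by 1 halving).
K2: ⌊663/2⌋ × 469 = 331 × 469 mm
K3: ⌊469/2⌋ × 331 = 234 × 331 mm
K4: ⌊331/2⌋ × 234 = 165 × 234 mm
K5: ⌊234/2⌋ × 165 = 117 × 165 mm
K6: ⌊165/2⌋ × 117 = 82 × 117 mm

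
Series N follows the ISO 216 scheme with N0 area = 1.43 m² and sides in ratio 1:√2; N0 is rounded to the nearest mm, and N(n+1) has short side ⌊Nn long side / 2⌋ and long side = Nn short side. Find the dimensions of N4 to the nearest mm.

Let N0's short side be w mm. w · w√2 = 1.43 m² = 1,430,000 mm², so w ≈ 1005.6 mm and w√2 ≈ 1422.1 mm → N0 = 1006 × 1422 mm.
N1: ⌊1422/2⌋ × 1006 = 711 × 1006 mm
N2: ⌊1006/2⌋ × 711 = 503 × 711 mm
N3: ⌊711/2⌋ × 503 = 355 × 503 mm
N4: ⌊503/2⌋ × 355 = 251 × 355 mm

251 × 355 mm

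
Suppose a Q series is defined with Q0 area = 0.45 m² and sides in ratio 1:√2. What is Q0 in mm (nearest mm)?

564 × 798 mm

Let the short side be w mm. Then w · w√2 = 0.45 m² = 450,000 mm².
w² = 450,000/√2, so w ≈ 564.1 mm; long side = w√2 ≈ 797.7 mm.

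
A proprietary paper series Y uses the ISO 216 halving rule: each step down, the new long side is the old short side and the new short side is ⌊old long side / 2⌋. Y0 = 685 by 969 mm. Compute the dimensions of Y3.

Y1 = 484 × 685 mm (from Y0 by 1 halving).
Y2: ⌊685/2⌋ × 484 = 342 × 484 mm
Y3: ⌊484/2⌋ × 342 = 242 × 342 mm

242 × 342 mm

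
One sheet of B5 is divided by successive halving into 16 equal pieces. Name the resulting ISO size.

B9

16 = 2^4, so 4 halving steps.
B5 → B6 → … → B9 after 4 steps.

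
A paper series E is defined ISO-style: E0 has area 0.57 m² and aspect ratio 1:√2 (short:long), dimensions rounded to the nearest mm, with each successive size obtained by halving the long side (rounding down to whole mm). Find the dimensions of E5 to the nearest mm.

Let E0's short side be w mm. w · w√2 = 0.57 m² = 570,000 mm², so w ≈ 634.9 mm and w√2 ≈ 897.8 mm → E0 = 635 × 898 mm.
E1: ⌊898/2⌋ × 635 = 449 × 635 mm
E2: ⌊635/2⌋ × 449 = 317 × 449 mm
E3: ⌊449/2⌋ × 317 = 224 × 317 mm
E4: ⌊317/2⌋ × 224 = 158 × 224 mm
E5: ⌊224/2⌋ × 158 = 112 × 158 mm

112 × 158 mm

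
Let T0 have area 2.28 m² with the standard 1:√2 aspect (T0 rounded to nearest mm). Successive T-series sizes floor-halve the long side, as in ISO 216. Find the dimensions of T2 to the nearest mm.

635 × 898 mm

Let T0's short side be w mm. w · w√2 = 2.28 m² = 2,280,000 mm², so w ≈ 1269.7 mm and w√2 ≈ 1795.7 mm → T0 = 1270 × 1796 mm.
T1: ⌊1796/2⌋ × 1270 = 898 × 1270 mm
T2: ⌊1270/2⌋ × 898 = 635 × 898 mm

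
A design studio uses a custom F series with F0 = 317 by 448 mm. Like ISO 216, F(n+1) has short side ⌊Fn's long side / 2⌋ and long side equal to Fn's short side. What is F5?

F1: ⌊448/2⌋ × 317 = 224 × 317 mm
F2: ⌊317/2⌋ × 224 = 158 × 224 mm
F3: ⌊224/2⌋ × 158 = 112 × 158 mm
F4: ⌊158/2⌋ × 112 = 79 × 112 mm
F5: ⌊112/2⌋ × 79 = 56 × 79 mm

56 × 79 mm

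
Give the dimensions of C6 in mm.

114 × 162 mm

C0 = 917 × 1297 mm (C0 is the geometric mean of A0 and B0, aspect 1:√2).
C1: ⌊1297/2⌋ × 917 = 648 × 917 mm
C2: ⌊917/2⌋ × 648 = 458 × 648 mm
C3: ⌊648/2⌋ × 458 = 324 × 458 mm
C4: ⌊458/2⌋ × 324 = 229 × 324 mm
C5: ⌊324/2⌋ × 229 = 162 × 229 mm
C6: ⌊229/2⌋ × 162 = 114 × 162 mm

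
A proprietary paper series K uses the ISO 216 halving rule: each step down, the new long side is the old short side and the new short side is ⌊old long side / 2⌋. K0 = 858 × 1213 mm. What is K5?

151 × 214 mm

K1 = 606 × 858 mm (from K0 by 1 halving).
K2: ⌊858/2⌋ × 606 = 429 × 606 mm
K3: ⌊606/2⌋ × 429 = 303 × 429 mm
K4: ⌊429/2⌋ × 303 = 214 × 303 mm
K5: ⌊303/2⌋ × 214 = 151 × 214 mm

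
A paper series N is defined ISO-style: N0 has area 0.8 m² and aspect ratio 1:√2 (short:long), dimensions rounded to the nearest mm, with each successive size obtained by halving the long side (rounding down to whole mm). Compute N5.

133 × 188 mm

Let N0's short side be w mm. w · w√2 = 0.8 m² = 800,000 mm², so w ≈ 752.1 mm and w√2 ≈ 1063.7 mm → N0 = 752 × 1064 mm.
N1: ⌊1064/2⌋ × 752 = 532 × 752 mm
N2: ⌊752/2⌋ × 532 = 376 × 532 mm
N3: ⌊532/2⌋ × 376 = 266 × 376 mm
N4: ⌊376/2⌋ × 266 = 188 × 266 mm
N5: ⌊266/2⌋ × 188 = 133 × 188 mm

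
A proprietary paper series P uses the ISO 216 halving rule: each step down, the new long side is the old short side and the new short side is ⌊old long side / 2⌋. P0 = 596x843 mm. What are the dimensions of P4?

P1: ⌊843/2⌋ × 596 = 421 × 596 mm
P2: ⌊596/2⌋ × 421 = 298 × 421 mm
P3: ⌊421/2⌋ × 298 = 210 × 298 mm
P4: ⌊298/2⌋ × 210 = 149 × 210 mm

149 × 210 mm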